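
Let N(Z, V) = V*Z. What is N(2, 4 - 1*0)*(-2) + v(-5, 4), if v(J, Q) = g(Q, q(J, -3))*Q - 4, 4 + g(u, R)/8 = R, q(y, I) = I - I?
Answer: -148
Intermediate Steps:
q(y, I) = 0
g(u, R) = -32 + 8*R
v(J, Q) = -4 - 32*Q (v(J, Q) = (-32 + 8*0)*Q - 4 = (-32 + 0)*Q - 4 = -32*Q - 4 = -4 - 32*Q)
N(2, 4 - 1*0)*(-2) + v(-5, 4) = ((4 - 1*0)*2)*(-2) + (-4 - 32*4) = ((4 + 0)*2)*(-2) + (-4 - 128) = (4*2)*(-2) - 132 = 8*(-2) - 132 = -16 - 132 = -148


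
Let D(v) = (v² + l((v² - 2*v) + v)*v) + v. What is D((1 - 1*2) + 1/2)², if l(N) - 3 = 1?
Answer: 81/16 ≈ 5.0625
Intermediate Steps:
l(N) = 4 (l(N) = 3 + 1 = 4)
D(v) = v² + 5*v (D(v) = (v² + 4*v) + v = v² + 5*v)
D((1 - 1*2) + 1/2)² = (((1 - 1*2) + 1/2)*(5 + ((1 - 1*2) + 1/2)))² = (((1 - 2) + ½)*(5 + ((1 - 2) + ½)))² = ((-1 + ½)*(5 + (-1 + ½)))² = (-(5 - ½)/2)² = (-½*9/2)² = (-9/4)² = 81/16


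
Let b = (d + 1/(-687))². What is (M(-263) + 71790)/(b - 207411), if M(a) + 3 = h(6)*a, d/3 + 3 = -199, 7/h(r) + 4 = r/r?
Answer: 17085435123/37716639035 ≈ 0.45299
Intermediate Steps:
h(r) = -7/3 (h(r) = 7/(-4 + r/r) = 7/(-4 + 1) = 7/(-3) = 7*(-⅓) = -7/3)
d = -606 (d = -9 + 3*(-199) = -9 - 597 = -606)
M(a) = -3 - 7*a/3
b = 173324840329/471969 (b = (-606 + 1/(-687))² = (-606 - 1/687)² = (-416323/687)² = 173324840329/471969 ≈ 3.6724e+5)
(M(-263) + 71790)/(b - 207411) = ((-3 - 7/3*(-263)) + 71790)/(173324840329/471969 - 207411) = ((-3 + 1841/3) + 71790)/(75433278070/471969) = (1832/3 + 71790)*(471969/75433278070) = (217202/3)*(471969/75433278070) = 17085435123/37716639035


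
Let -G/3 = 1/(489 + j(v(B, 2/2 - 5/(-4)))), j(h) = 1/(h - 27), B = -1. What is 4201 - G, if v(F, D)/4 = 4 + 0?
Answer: 22593011/5378 ≈ 4201.0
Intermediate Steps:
v(F, D) = 16 (v(F, D) = 4*(4 + 0) = 4*4 = 16)
j(h) = 1/(-27 + h)
G = -33/5378 (G = -3/(489 + 1/(-27 + 16)) = -3/(489 + 1/(-11)) = -3/(489 - 1/11) = -3/5378/11 = -3*11/5378 = -33/5378 ≈ -0.0061361)
4201 - G = 4201 - 1*(-33/5378) = 4201 + 33/5378 = 22593011/5378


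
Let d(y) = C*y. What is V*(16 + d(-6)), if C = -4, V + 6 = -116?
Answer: -4880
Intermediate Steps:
V = -122 (V = -6 - 116 = -122)
d(y) = -4*y
V*(16 + d(-6)) = -122*(16 - 4*(-6)) = -122*(16 + 24) = -122*40 = -4880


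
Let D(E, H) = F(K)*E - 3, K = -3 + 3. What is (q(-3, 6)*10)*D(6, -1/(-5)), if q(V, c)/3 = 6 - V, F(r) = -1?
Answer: -2430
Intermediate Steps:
K = 0
q(V, c) = 18 - 3*V (q(V, c) = 3*(6 - V) = 18 - 3*V)
D(E, H) = -3 - E (D(E, H) = -E - 3 = -3 - E)
(q(-3, 6)*10)*D(6, -1/(-5)) = ((18 - 3*(-3))*10)*(-3 - 1*6) = ((18 + 9)*10)*(-3 - 6) = (27*10)*(-9) = 270*(-9) = -2430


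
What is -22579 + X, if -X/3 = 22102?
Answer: -88885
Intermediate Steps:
X = -66306 (X = -3*22102 = -66306)
-22579 + X = -22579 - 66306 = -88885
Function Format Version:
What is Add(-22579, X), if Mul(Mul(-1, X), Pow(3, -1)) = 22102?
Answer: -88885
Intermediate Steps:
X = -66306 (X = Mul(-3, 22102) = -66306)
Add(-22579, X) = Add(-22579, -66306) = -88885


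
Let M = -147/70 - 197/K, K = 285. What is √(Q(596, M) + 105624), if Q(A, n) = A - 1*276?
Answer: 2*√26486 ≈ 325.49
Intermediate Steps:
M = -1591/570 (M = -147/70 - 197/285 = -147*1/70 - 197*1/285 = -21/10 - 197/285 = -1591/570 ≈ -2.7912)
Q(A, n) = -276 + A (Q(A, n) = A - 276 = -276 + A)
√(Q(596, M) + 105624) = √((-276 + 596) + 105624) = √(320 + 105624) = √105944 = 2*√26486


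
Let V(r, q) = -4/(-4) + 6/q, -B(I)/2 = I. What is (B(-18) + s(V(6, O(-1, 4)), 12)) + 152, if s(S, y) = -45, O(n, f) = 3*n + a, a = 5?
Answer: 143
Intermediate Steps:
B(I) = -2*I
O(n, f) = 5 + 3*n (O(n, f) = 3*n + 5 = 5 + 3*n)
V(r, q) = 1 + 6/q (V(r, q) = -4*(-¼) + 6/q = 1 + 6/q)
(B(-18) + s(V(6, O(-1, 4)), 12)) + 152 = (-2*(-18) - 45) + 152 = (36 - 45) + 152 = -9 + 152 = 143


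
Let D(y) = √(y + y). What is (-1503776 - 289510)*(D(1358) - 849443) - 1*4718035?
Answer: 1523289521663 - 3586572*√679 ≈ 1.5232e+12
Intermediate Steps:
D(y) = √2*√y (D(y) = √(2*y) = √2*√y)
(-1503776 - 289510)*(D(1358) - 849443) - 1*4718035 = (-1503776 - 289510)*(√2*√1358 - 849443) - 1*4718035 = -1793286*(2*√679 - 849443) - 4718035 = -1793286*(-849443 + 2*√679) - 4718035 = (1523294239698 - 3586572*√679) - 4718035 = 1523289521663 - 3586572*√679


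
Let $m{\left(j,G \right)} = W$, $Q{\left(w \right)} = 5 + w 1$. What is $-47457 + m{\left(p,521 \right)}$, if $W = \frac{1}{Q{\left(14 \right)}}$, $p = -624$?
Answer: $- \frac{901682}{19} \approx -47457.0$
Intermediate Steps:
$Q{\left(w \right)} = 5 + w$
$W = \frac{1}{19}$ ($W = \frac{1}{5 + 14} = \frac{1}{19} \approx 0.052632$)
$m{\left(j,G \right)} = \frac{1}{19}$
$-47457 + m{\left(p,521 \right)} = -47457 + \frac{1}{19} = - \frac{901682}{19}$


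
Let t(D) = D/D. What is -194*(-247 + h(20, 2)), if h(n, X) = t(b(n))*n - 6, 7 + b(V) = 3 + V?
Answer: 45202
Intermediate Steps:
b(V) = -4 + V (b(V) = -7 + (3 + V) = -4 + V)
t(D) = 1
h(n, X) = -6 + n (h(n, X) = 1*n - 6 = n - 6 = -6 + n)
-194*(-247 + h(20, 2)) = -194*(-247 + (-6 + 20)) = -194*(-247 + 14) = -194*(-233) = 45202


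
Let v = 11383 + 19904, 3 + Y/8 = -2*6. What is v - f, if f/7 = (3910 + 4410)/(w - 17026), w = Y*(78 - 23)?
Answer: 369622451/11813 ≈ 31289.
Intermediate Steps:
Y = -120 (Y = -24 + 8*(-2*6) = -24 + 8*(-12) = -24 - 96 = -120)
w = -6600 (w = -120*(78 - 23) = -120*55 = -6600)
v = 31287
f = -29120/11813 (f = 7*((3910 + 4410)/(-6600 - 17026)) = 7*(8320/(-23626)) = 7*(8320*(-1/23626)) = 7*(-4160/11813) = -29120/11813 ≈ -2.4651)
v - f = 31287 - 1*(-29120/11813) = 31287 + 29120/11813 = 369622451/11813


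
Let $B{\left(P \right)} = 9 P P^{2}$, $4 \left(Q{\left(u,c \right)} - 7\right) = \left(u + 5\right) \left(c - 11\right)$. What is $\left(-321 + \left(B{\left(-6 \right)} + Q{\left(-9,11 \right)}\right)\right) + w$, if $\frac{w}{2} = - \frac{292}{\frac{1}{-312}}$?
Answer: $179950$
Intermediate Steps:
$Q{\left(u,c \right)} = 7 + \frac{\left(-11 + c\right) \left(5 + u\right)}{4}$ ($Q{\left(u,c \right)} = 7 + \frac{\left(u + 5\right) \left(c - 11\right)}{4} = 7 + \frac{\left(5 + u\right) \left(-11 + c\right)}{4} = 7 + \frac{\left(-11 + c\right) \left(5 + u\right)}{4}$)
$B{\left(P \right)} = 9 P^{3}$
$w = 182208$ ($w = 2 \left(- \frac{292}{\frac{1}{-312}}\right) = 2 \left(- \frac{292}{- \frac{1}{312}}\right) = 2 \left(\left(-292\right) \left(-312\right)\right) = 2 \cdot 91104 = 182208$)
$\left(-321 + \left(B{\left(-6 \right)} + Q{\left(-9,11 \right)}\right)\right) + w = \left(-321 + \left(9 \left(-6\right)^{3} + \left(- \frac{27}{4} - - \frac{99}{4} + \frac{5}{4} \cdot 11 + \frac{1}{4} \cdot 11 \left(-9\right)\right)\right)\right) + 182208 = \left(-321 + \left(9 \left(-216\right) + \left(- \frac{27}{4} + \frac{99}{4} + \frac{55}{4} - \frac{99}{4}\right)\right)\right) + 182208 = \left(-321 + \left(-1944 + 7\right)\right) + 182208 = \left(-321 - 1937\right) + 182208 = -2258 + 182208 = 179950$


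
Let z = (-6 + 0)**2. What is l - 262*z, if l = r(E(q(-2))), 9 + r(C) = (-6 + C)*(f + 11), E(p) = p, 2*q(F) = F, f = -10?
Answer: -9448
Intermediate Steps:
q(F) = F/2
r(C) = -15 + C (r(C) = -9 + (-6 + C)*(-10 + 11) = -9 + (-6 + C)*1 = -9 + (-6 + C) = -15 + C)
l = -16 (l = -15 + (1/2)*(-2) = -15 - 1 = -16)
z = 36 (z = (-6)**2 = 36)
l - 262*z = -16 - 262*36 = -16 - 9432 = -9448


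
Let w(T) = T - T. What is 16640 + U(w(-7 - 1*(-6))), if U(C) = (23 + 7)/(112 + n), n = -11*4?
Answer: 565775/34 ≈ 16640.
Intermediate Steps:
n = -44
w(T) = 0
U(C) = 15/34 (U(C) = (23 + 7)/(112 - 44) = 30/68 = 30*(1/68) = 15/34)
16640 + U(w(-7 - 1*(-6))) = 16640 + 15/34 = 565775/34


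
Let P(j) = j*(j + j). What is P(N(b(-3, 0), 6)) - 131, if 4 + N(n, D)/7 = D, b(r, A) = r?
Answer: 261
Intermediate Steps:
N(n, D) = -28 + 7*D
P(j) = 2*j**2 (P(j) = j*(2*j) = 2*j**2)
P(N(b(-3, 0), 6)) - 131 = 2*(-28 + 7*6)**2 - 131 = 2*(-28 + 42)**2 - 131 = 2*14**2 - 131 = 2*196 - 131 = 392 - 131 = 261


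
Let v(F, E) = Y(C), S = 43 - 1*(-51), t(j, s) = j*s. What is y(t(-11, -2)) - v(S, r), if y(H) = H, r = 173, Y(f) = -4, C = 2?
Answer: 26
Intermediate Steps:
S = 94 (S = 43 + 51 = 94)
v(F, E) = -4
y(t(-11, -2)) - v(S, r) = -11*(-2) - 1*(-4) = 22 + 4 = 26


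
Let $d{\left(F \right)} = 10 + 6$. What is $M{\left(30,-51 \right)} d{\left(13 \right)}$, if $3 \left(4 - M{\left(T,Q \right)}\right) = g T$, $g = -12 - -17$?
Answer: $-736$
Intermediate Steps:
$g = 5$ ($g = -12 + 17 = 5$)
$M{\left(T,Q \right)} = 4 - \frac{5 T}{3}$
$d{\left(F \right)} = 16$
$M{\left(30,-51 \right)} d{\left(13 \right)} = \left(4 - 50\right) 16 = \left(-46\right) 16 = -736$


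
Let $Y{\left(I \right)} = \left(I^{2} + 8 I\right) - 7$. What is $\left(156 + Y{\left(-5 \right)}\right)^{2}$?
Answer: $17956$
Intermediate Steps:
$Y{\left(I \right)} = -7 + I^{2} + 8 I$
$\left(156 + Y{\left(-5 \right)}\right)^{2} = \left(156 + \left(-7 + \left(-5\right)^{2} + 8 \left(-5\right)\right)\right)^{2} = \left(156 - 22\right)^{2} = 134^{2} = 17956$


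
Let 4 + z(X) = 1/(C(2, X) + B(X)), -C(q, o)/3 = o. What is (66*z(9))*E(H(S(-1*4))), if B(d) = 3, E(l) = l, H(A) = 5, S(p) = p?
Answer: -5335/4 ≈ -1333.8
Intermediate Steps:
C(q, o) = -3*o
z(X) = -4 + 1/(3 - 3*X) (z(X) = -4 + 1/(-3*X + 3) = -4 + 1/(3 - 3*X))
(66*z(9))*E(H(S(-1*4))) = (66*((11 - 12*9)/(3*(-1 + 9))))*5 = (66*((⅓)*(11 - 108)/8))*5 = (66*((⅓)*(⅛)*(-97)))*5 = (66*(-97/24))*5 = -1067/4*5 = -5335/4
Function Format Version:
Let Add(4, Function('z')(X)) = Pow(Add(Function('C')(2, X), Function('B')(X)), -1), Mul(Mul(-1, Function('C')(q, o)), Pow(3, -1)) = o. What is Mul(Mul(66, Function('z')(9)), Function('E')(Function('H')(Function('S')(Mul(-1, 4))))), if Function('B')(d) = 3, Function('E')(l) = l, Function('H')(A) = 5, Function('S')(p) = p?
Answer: Rational(-5335, 4) ≈ -1333.8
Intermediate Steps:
Function('C')(q, o) = Mul(-3, o)
Function('z')(X) = Add(-4, Pow(Add(3, Mul(-3, X)), -1)) (Function('z')(X) = Add(-4, Pow(Add(Mul(-3, X), 3), -1)) = Add(-4, Pow(Add(3, Mul(-3, X)), -1)))
Mul(Mul(66, Function('z')(9)), Function('E')(Function('H')(Function('S')(Mul(-1, 4))))) = Mul(Mul(66, Mul(Rational(1, 3), Pow(Add(-1, 9), -1), Add(11, Mul(-12, 9)))), 5) = Mul(Mul(66, Mul(Rational(1, 3), Pow(8, -1), Add(11, -108))), 5) = Mul(Mul(66, Mul(Rational(1, 3), Rational(1, 8), -97)), 5) = Mul(Mul(66, Rational(-97, 24)), 5) = Mul(Rational(-1067, 4), 5) = Rational(-5335, 4)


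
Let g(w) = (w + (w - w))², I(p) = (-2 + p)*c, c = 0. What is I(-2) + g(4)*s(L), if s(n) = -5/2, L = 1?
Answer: -40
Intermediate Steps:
I(p) = 0 (I(p) = (-2 + p)*0 = 0)
s(n) = -5/2 (s(n) = -5*½ = -5/2)
g(w) = w² (g(w) = (w + 0)² = w²)
I(-2) + g(4)*s(L) = 0 + 4²*(-5/2) = 0 + 16*(-5/2) = 0 - 40 = -40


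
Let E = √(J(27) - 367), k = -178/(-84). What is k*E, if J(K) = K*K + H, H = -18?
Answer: 89*√86/21 ≈ 39.302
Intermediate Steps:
k = 89/42 (k = -178*(-1/84) = 89/42 ≈ 2.1190)
J(K) = -18 + K² (J(K) = K*K - 18 = K² - 18 = -18 + K²)
E = 2*√86 (E = √((-18 + 27²) - 367) = √((-18 + 729) - 367) = √(711 - 367) = √344 = 2*√86 ≈ 18.547)
k*E = 89*(2*√86)/42 = 89*√86/21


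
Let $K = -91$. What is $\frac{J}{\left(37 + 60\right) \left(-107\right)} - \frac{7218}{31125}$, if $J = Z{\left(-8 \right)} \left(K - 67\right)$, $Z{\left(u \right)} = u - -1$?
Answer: $- \frac{36446624}{107682125} \approx -0.33846$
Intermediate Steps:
$Z{\left(u \right)} = 1 + u$ ($Z{\left(u \right)} = u + 1 = 1 + u$)
$J = 1106$ ($J = \left(1 - 8\right) \left(-91 - 67\right) = \left(-7\right) \left(-158\right) = 1106$)
$\frac{J}{\left(37 + 60\right) \left(-107\right)} - \frac{7218}{31125} = \frac{1106}{\left(37 + 60\right) \left(-107\right)} - \frac{7218}{31125} = \frac{1106}{97 \left(-107\right)} - \frac{2406}{10375} = \frac{1106}{-10379} - \frac{2406}{10375} = 1106 \left(- \frac{1}{10379}\right) - \frac{2406}{10375} = - \frac{1106}{10379} - \frac{2406}{10375} = - \frac{36446624}{107682125}$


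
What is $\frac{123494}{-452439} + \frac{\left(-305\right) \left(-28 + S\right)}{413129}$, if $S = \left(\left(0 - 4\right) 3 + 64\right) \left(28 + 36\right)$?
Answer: $- \frac{506398806226}{186915671631} \approx -2.7092$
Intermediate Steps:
$S = 3328$ ($S = \left(\left(-4\right) 3 + 64\right) 64 = \left(-12 + 64\right) 64 = 52 \cdot 64 = 3328$)
$\frac{123494}{-452439} + \frac{\left(-305\right) \left(-28 + S\right)}{413129} = \frac{123494}{-452439} + \frac{\left(-305\right) \left(-28 + 3328\right)}{413129} = 123494 \left(- \frac{1}{452439}\right) + \left(-305\right) 3300 \cdot \frac{1}{413129} = - \frac{123494}{452439} - \frac{1006500}{413129} = - \frac{506398806226}{186915671631}$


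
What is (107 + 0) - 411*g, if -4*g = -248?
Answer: -25375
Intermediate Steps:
g = 62 (g = -¼*(-248) = 62)
(107 + 0) - 411*g = (107 + 0) - 411*62 = 107 - 25482 = -25375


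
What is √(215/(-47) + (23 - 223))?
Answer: I*√451905/47 ≈ 14.303*I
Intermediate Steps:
√(215/(-47) + (23 - 223)) = √(215*(-1/47) - 200) = √(-215/47 - 200) = √(-9615/47) = I*√451905/47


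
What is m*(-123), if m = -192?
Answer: 23616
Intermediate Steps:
m*(-123) = -192*(-123) = 23616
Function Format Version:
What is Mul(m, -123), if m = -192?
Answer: 23616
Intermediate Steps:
Mul(m, -123) = Mul(-192, -123) = 23616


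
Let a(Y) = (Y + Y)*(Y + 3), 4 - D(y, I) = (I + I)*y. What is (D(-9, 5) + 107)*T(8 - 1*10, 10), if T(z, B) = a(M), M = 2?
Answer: 4020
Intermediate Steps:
D(y, I) = 4 - 2*I*y (D(y, I) = 4 - (I + I)*y = 4 - 2*I*y)
a(Y) = 2*Y*(3 + Y) (a(Y) = (2*Y)*(3 + Y) = 2*Y*(3 + Y))
T(z, B) = 20 (T(z, B) = 2*2*(3 + 2) = 2*2*5 = 20)
(D(-9, 5) + 107)*T(8 - 1*10, 10) = ((4 - 2*5*(-9)) + 107)*20 = ((4 + 90) + 107)*20 = (94 + 107)*20 = 201*20 = 4020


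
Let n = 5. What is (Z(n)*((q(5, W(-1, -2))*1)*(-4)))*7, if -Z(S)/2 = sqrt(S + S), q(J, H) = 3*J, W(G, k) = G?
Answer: 840*sqrt(10) ≈ 2656.3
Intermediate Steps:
Z(S) = -2*sqrt(2)*sqrt(S) (Z(S) = -2*sqrt(S + S) = -2*sqrt(2)*sqrt(S))
(Z(n)*((q(5, W(-1, -2))*1)*(-4)))*7 = ((-2*sqrt(2)*sqrt(5))*(((3*5)*1)*(-4)))*7 = ((-2*sqrt(10))*((15*1)*(-4)))*7 = ((-2*sqrt(10))*(15*(-4)))*7 = (-2*sqrt(10)*(-60))*7 = (120*sqrt(10))*7 = 840*sqrt(10)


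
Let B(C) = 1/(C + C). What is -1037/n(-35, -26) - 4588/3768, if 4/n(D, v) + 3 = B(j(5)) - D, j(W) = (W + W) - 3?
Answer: -219335839/26376 ≈ -8315.7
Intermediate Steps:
j(W) = -3 + 2*W (j(W) = 2*W - 3 = -3 + 2*W)
B(C) = 1/(2*C)
n(D, v) = 4/(-41/14 - D) (n(D, v) = 4/(-3 + (1/(2*(-3 + 2*5)) - D)) = 4/(-3 + (1/(2*(-3 + 10)) - D)) = 4/(-3 + ((½)/7 - D)) = 4/(-3 + ((½)*(⅐) - D)) = 4/(-3 + (1/14 - D)) = 4/(-41/14 - D))
-1037/n(-35, -26) - 4588/3768 = -1037/((-56/(41 + 14*(-35)))) - 4588/3768 = -1037/((-56/(41 - 490))) - 4588*1/3768 = -1037/((-56/(-449))) - 1147/942 = -1037/((-56*(-1/449))) - 1147/942 = -1037/56/449 - 1147/942 = -1037*449/56 - 1147/942 = -465613/56 - 1147/942 = -219335839/26376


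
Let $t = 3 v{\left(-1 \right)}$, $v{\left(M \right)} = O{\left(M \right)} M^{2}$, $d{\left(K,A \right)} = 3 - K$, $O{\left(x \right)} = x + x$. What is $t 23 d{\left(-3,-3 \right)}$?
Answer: $-828$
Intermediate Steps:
$O{\left(x \right)} = 2 x$
$v{\left(M \right)} = 2 M^{3}$ ($v{\left(M \right)} = 2 M M^{2} = 2 M^{3}$)
$t = -6$ ($t = 3 \cdot 2 \left(-1\right)^{3} = 3 \cdot 2 \left(-1\right) = 3 \left(-2\right) = -6$)
$t 23 d{\left(-3,-3 \right)} = \left(-6\right) 23 \left(3 - -3\right) = - 138 \left(3 + 3\right) = \left(-138\right) 6 = -828$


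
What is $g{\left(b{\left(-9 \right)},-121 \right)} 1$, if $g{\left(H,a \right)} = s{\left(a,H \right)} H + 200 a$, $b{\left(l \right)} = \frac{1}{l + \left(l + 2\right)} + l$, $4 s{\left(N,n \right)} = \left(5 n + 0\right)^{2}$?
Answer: $- \frac{472708425}{16384} \approx -28852.0$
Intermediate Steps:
$s{\left(N,n \right)} = \frac{25 n^{2}}{4}$ ($s{\left(N,n \right)} = \frac{\left(5 n + 0\right)^{2}}{4} = \frac{\left(5 n\right)^{2}}{4} = \frac{25 n^{2}}{4}$)
$b{\left(l \right)} = l + \frac{1}{2 + 2 l}$ ($b{\left(l \right)} = \frac{1}{l + \left(2 + l\right)} + l = \frac{1}{2 + 2 l} + l = l + \frac{1}{2 + 2 l}$)
$g{\left(H,a \right)} = 200 a + \frac{25 H^{3}}{4}$ ($g{\left(H,a \right)} = \frac{25 H^{2}}{4} H + 200 a = \frac{25 H^{3}}{4} + 200 a = 200 a + \frac{25 H^{3}}{4}$)
$g{\left(b{\left(-9 \right)},-121 \right)} 1 = \left(200 \left(-121\right) + \frac{25 \left(\frac{\frac{1}{2} - 9 + \left(-9\right)^{2}}{1 - 9}\right)^{3}}{4}\right) 1 = \left(-24200 + \frac{25 \left(\frac{\frac{1}{2} - 9 + 81}{-8}\right)^{3}}{4}\right) 1 = \left(-24200 + \frac{25 \left(\left(- \frac{1}{8}\right) \frac{145}{2}\right)^{3}}{4}\right) 1 = \left(-24200 + \frac{25 \left(- \frac{145}{16}\right)^{3}}{4}\right) 1 = \left(-24200 + \frac{25}{4} \left(- \frac{3048625}{4096}\right)\right) 1 = \left(-24200 - \frac{76215625}{16384}\right) 1 = \left(- \frac{472708425}{16384}\right) 1 = - \frac{472708425}{16384}$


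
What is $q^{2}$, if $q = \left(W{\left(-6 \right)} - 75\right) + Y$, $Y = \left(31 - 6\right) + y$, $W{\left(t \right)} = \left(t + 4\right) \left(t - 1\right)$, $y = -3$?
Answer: $1521$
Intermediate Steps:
$W{\left(t \right)} = \left(-1 + t\right) \left(4 + t\right)$ ($W{\left(t \right)} = \left(4 + t\right) \left(-1 + t\right) = \left(-1 + t\right) \left(4 + t\right)$)
$Y = 22$ ($Y = \left(31 - 6\right) - 3 = 25 - 3 = 22$)
$q = -39$ ($q = \left(\left(-4 + \left(-6\right)^{2} + 3 \left(-6\right)\right) - 75\right) + 22 = \left(\left(-4 + 36 - 18\right) - 75\right) + 22 = \left(14 - 75\right) + 22 = -61 + 22 = -39$)
$q^{2} = \left(-39\right)^{2} = 1521$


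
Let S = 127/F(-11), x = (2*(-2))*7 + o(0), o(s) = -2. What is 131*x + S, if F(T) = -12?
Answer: -47287/12 ≈ -3940.6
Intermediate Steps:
x = -30 (x = (2*(-2))*7 - 2 = -4*7 - 2 = -28 - 2 = -30)
S = -127/12 (S = 127/(-12) = 127*(-1/12) = -127/12 ≈ -10.583)
131*x + S = 131*(-30) - 127/12 = -3930 - 127/12 = -47287/12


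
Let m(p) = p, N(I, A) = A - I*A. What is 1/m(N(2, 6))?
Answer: -1/6 ≈ -0.16667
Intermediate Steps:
N(I, A) = A - A*I
1/m(N(2, 6)) = 1/(6*(1 - 1*2)) = 1/(6*(1 - 2)) = 1/(6*(-1)) = 1/(-6) = -1/6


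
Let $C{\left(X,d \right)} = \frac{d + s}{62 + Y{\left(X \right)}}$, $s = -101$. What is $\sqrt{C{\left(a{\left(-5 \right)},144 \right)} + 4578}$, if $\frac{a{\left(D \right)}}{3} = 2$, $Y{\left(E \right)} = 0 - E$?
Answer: $\frac{\sqrt{3589754}}{28} \approx 67.667$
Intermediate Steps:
$Y{\left(E \right)} = - E$
$a{\left(D \right)} = 6$ ($a{\left(D \right)} = 3 \cdot 2 = 6$)
$C{\left(X,d \right)} = \frac{-101 + d}{62 - X}$ ($C{\left(X,d \right)} = \frac{d - 101}{62 - X} = \frac{-101 + d}{62 - X}$)
$\sqrt{C{\left(a{\left(-5 \right)},144 \right)} + 4578} = \sqrt{\frac{101 - 144}{-62 + 6} + 4578} = \sqrt{\frac{101 - 144}{-56} + 4578} = \sqrt{\left(- \frac{1}{56}\right) \left(-43\right) + 4578} = \sqrt{\frac{43}{56} + 4578} = \sqrt{\frac{256411}{56}} = \frac{\sqrt{3589754}}{28}$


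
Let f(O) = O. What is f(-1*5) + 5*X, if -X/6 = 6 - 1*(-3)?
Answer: -275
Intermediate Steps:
X = -54 (X = -6*(6 - 1*(-3)) = -6*(6 + 3) = -6*9 = -54)
f(-1*5) + 5*X = -1*5 + 5*(-54) = -5 - 270 = -275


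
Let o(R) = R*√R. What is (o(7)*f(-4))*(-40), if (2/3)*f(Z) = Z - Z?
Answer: 0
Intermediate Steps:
o(R) = R^(3/2)
f(Z) = 0 (f(Z) = 3*(Z - Z)/2 = (3/2)*0 = 0)
(o(7)*f(-4))*(-40) = (7^(3/2)*0)*(-40) = ((7*√7)*0)*(-40) = 0*(-40) = 0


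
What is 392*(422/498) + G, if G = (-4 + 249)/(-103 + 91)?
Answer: 310513/996 ≈ 311.76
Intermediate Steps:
G = -245/12 (G = 245/(-12) = 245*(-1/12) = -245/12 ≈ -20.417)
392*(422/498) + G = 392*(422/498) - 245/12 = 392*(422*(1/498)) - 245/12 = 392*(211/249) - 245/12 = 82712/249 - 245/12 = 310513/996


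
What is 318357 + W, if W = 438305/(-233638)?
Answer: 74379854461/233638 ≈ 3.1836e+5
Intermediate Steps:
W = -438305/233638 (W = 438305*(-1/233638) = -438305/233638 ≈ -1.8760)
318357 + W = 318357 - 438305/233638 = 74379854461/233638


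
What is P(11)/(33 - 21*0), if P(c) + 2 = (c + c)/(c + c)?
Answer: -1/33 ≈ -0.030303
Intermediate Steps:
P(c) = -1 (P(c) = -2 + (c + c)/(c + c) = -2 + (2*c)/((2*c)) = -2 + (2*c)*(1/(2*c)) = -2 + 1 = -1)
P(11)/(33 - 21*0) = -1/(33 - 21*0) = -1/(33 + 0) = -1/33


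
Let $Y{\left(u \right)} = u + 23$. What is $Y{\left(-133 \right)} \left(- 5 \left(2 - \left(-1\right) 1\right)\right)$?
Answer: $1650$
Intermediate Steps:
$Y{\left(u \right)} = 23 + u$
$Y{\left(-133 \right)} \left(- 5 \left(2 - \left(-1\right) 1\right)\right) = \left(23 - 133\right) \left(- 5 \left(2 - \left(-1\right) 1\right)\right) = - 110 \left(- 5 \left(2 - -1\right)\right) = - 110 \left(- 5 \left(2 + 1\right)\right) = - 110 \left(\left(-5\right) 3\right) = \left(-110\right) \left(-15\right) = 1650$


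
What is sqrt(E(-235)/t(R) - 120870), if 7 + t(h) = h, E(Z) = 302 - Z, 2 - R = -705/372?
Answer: I*sqrt(17941592130)/385 ≈ 347.91*I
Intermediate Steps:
R = 483/124 (R = 2 - (-705)/372 = 2 - 1*(-235/124) = 2 + 235/124 = 483/124 ≈ 3.8952)
t(h) = -7 + h
sqrt(E(-235)/t(R) - 120870) = sqrt((302 - 1*(-235))/(-7 + 483/124) - 120870) = sqrt((302 + 235)/(-385/124) - 120870) = sqrt(537*(-124/385) - 120870) = sqrt(-66588/385 - 120870) = sqrt(-46601538/385) = I*sqrt(17941592130)/385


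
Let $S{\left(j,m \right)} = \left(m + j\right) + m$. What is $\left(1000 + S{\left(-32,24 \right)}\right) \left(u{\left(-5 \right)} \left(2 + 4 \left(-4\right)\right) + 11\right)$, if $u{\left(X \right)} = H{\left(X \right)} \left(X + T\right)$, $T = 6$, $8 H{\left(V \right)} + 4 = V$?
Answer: $27178$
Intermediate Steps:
$S{\left(j,m \right)} = j + 2 m$ ($S{\left(j,m \right)} = \left(j + m\right) + m = j + 2 m$)
$H{\left(V \right)} = - \frac{1}{2} + \frac{V}{8}$
$u{\left(X \right)} = \left(6 + X\right) \left(- \frac{1}{2} + \frac{X}{8}\right)$ ($u{\left(X \right)} = \left(- \frac{1}{2} + \frac{X}{8}\right) \left(X + 6\right) = \left(- \frac{1}{2} + \frac{X}{8}\right) \left(6 + X\right) = \left(6 + X\right) \left(- \frac{1}{2} + \frac{X}{8}\right)$)
$\left(1000 + S{\left(-32,24 \right)}\right) \left(u{\left(-5 \right)} \left(2 + 4 \left(-4\right)\right) + 11\right) = \left(1000 + \left(-32 + 2 \cdot 24\right)\right) \left(\frac{\left(-4 - 5\right) \left(6 - 5\right)}{8} \left(2 + 4 \left(-4\right)\right) + 11\right) = \left(1000 + \left(-32 + 48\right)\right) \left(\frac{1}{8} \left(-9\right) 1 \left(2 - 16\right) + 11\right) = \left(1000 + 16\right) \left(\left(- \frac{9}{8}\right) \left(-14\right) + 11\right) = 1016 \left(\frac{63}{4} + 11\right) = 1016 \cdot \frac{107}{4} = 27178$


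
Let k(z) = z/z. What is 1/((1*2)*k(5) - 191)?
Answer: -1/189 ≈ -0.0052910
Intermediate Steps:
k(z) = 1
1/((1*2)*k(5) - 191) = 1/((1*2)*1 - 191) = 1/(2*1 - 191) = 1/(2 - 191) = 1/(-189) = -1/189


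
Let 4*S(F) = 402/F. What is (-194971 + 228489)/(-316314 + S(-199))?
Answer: -13340164/125893173 ≈ -0.10596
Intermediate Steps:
S(F) = 201/(2*F) (S(F) = (402/F)/4 = 201/(2*F))
(-194971 + 228489)/(-316314 + S(-199)) = (-194971 + 228489)/(-316314 + (201/2)/(-199)) = 33518/(-316314 + (201/2)*(-1/199)) = 33518/(-316314 - 201/398) = 33518/(-125893173/398) = 33518*(-398/125893173) = -13340164/125893173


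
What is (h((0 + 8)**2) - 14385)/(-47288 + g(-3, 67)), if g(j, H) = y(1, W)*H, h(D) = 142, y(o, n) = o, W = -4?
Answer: 14243/47221 ≈ 0.30162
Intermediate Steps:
g(j, H) = H (g(j, H) = 1*H = H)
(h((0 + 8)**2) - 14385)/(-47288 + g(-3, 67)) = (142 - 14385)/(-47288 + 67) = -14243/(-47221) = -14243*(-1/47221) = 14243/47221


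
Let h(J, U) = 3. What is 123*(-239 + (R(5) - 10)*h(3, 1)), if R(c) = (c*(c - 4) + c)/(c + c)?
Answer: -32718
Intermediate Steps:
R(c) = (c + c*(-4 + c))/(2*c) (R(c) = (c*(-4 + c) + c)/((2*c)) = (c + c*(-4 + c))*(1/(2*c)) = (c + c*(-4 + c))/(2*c))
123*(-239 + (R(5) - 10)*h(3, 1)) = 123*(-239 + ((-3/2 + (½)*5) - 10)*3) = 123*(-239 + ((-3/2 + 5/2) - 10)*3) = 123*(-239 + (1 - 10)*3) = 123*(-239 - 9*3) = 123*(-239 - 27) = 123*(-266) = -32718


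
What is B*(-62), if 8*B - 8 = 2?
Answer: -155/2 ≈ -77.500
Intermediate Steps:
B = 5/4 (B = 1 + (⅛)*2 = 1 + ¼ = 5/4 ≈ 1.2500)
B*(-62) = (5/4)*(-62) = -155/2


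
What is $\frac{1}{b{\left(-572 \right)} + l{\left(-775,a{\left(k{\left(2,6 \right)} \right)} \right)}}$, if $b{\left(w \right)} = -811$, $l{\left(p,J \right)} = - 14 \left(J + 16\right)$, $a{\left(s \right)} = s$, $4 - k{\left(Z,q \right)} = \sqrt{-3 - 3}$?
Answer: $- \frac{1091}{1191457} - \frac{14 i \sqrt{6}}{1191457} \approx -0.00091569 - 2.8782 \cdot 10^{-5} i$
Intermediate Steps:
$k{\left(Z,q \right)} = 4 - i \sqrt{6}$ ($k{\left(Z,q \right)} = 4 - \sqrt{-3 - 3} = 4 - \sqrt{-6} = 4 - i \sqrt{6}$)
$l{\left(p,J \right)} = -224 - 14 J$ ($l{\left(p,J \right)} = - 14 \left(16 + J\right) = -224 - 14 J$)
$\frac{1}{b{\left(-572 \right)} + l{\left(-775,a{\left(k{\left(2,6 \right)} \right)} \right)}} = \frac{1}{-811 - \left(224 + 14 \left(4 - i \sqrt{6}\right)\right)} = \frac{1}{-811 - \left(280 - 14 i \sqrt{6}\right)} = \frac{1}{-1091 + 14 i \sqrt{6}}$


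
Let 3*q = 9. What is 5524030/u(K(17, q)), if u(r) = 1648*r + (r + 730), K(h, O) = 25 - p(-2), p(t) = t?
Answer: 5524030/45253 ≈ 122.07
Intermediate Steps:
q = 3 (q = (⅓)*9 = 3)
K(h, O) = 27 (K(h, O) = 25 - 1*(-2) = 25 + 2 = 27)
u(r) = 730 + 1649*r (u(r) = 1648*r + (730 + r) = 730 + 1649*r)
5524030/u(K(17, q)) = 5524030/(730 + 1649*27) = 5524030/(730 + 44523) = 5524030/45253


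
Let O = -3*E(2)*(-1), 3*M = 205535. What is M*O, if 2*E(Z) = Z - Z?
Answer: 0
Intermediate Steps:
M = 205535/3 (M = (⅓)*205535 = 205535/3 ≈ 68512.)
E(Z) = 0 (E(Z) = (Z - Z)/2 = (½)*0 = 0)
O = 0 (O = -3*0*(-1) = 0*(-1) = 0)
M*O = (205535/3)*0 = 0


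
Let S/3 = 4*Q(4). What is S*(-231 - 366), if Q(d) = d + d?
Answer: -57312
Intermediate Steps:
Q(d) = 2*d
S = 96 (S = 3*(4*(2*4)) = 3*(4*8) = 3*32 = 96)
S*(-231 - 366) = 96*(-231 - 366) = 96*(-597) = -57312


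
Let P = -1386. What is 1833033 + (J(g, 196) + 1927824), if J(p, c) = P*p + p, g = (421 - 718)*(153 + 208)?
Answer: 152256402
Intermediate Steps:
g = -107217 (g = -297*361 = -107217)
J(p, c) = -1385*p (J(p, c) = -1386*p + p = -1385*p)
1833033 + (J(g, 196) + 1927824) = 1833033 + (-1385*(-107217) + 1927824) = 1833033 + (148495545 + 1927824) = 1833033 + 150423369 = 152256402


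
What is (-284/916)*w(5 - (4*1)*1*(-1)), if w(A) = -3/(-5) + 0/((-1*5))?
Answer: -213/1145 ≈ -0.18603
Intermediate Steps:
w(A) = 3/5 (w(A) = -3*(-1/5) + 0/(-5) = 3/5 + 0*(-1/5) = 3/5 + 0 = 3/5)
(-284/916)*w(5 - (4*1)*1*(-1)) = -284/916*(3/5) = -284*1/916*(3/5) = -71/229*3/5 = -213/1145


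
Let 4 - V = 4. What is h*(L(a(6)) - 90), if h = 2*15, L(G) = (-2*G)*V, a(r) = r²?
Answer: -2700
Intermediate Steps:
V = 0 (V = 4 - 1*4 = 4 - 4 = 0)
L(G) = 0 (L(G) = -2*G*0 = 0)
h = 30
h*(L(a(6)) - 90) = 30*(0 - 90) = 30*(-90) = -2700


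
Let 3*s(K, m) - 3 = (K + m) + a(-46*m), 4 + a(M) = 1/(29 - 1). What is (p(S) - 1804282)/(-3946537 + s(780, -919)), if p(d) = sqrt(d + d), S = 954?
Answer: 151559688/331513027 - 504*sqrt(53)/331513027 ≈ 0.45716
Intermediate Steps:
p(d) = sqrt(2)*sqrt(d) (p(d) = sqrt(2*d) = sqrt(2)*sqrt(d))
a(M) = -111/28 (a(M) = -4 + 1/(29 - 1) = -4 + 1/28 = -111/28)
s(K, m) = -9/28 + K/3 + m/3 (s(K, m) = 1 + ((K + m) - 111/28)/3 = 1 + (-111/28 + K + m)/3 = 1 + (-37/28 + K/3 + m/3) = -9/28 + K/3 + m/3)
(p(S) - 1804282)/(-3946537 + s(780, -919)) = (sqrt(2)*sqrt(954) - 1804282)/(-3946537 + (-9/28 + (1/3)*780 + (1/3)*(-919))) = (sqrt(2)*(3*sqrt(106)) - 1804282)/(-3946537 + (-9/28 + 260 - 919/3)) = (6*sqrt(53) - 1804282)/(-3946537 - 3919/84) = (-1804282 + 6*sqrt(53))/(-331513027/84) = (-1804282 + 6*sqrt(53))*(-84/331513027) = 151559688/331513027 - 504*sqrt(53)/331513027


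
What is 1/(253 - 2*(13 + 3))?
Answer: 1/221 ≈ 0.0045249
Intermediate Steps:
1/(253 - 2*(13 + 3)) = 1/(253 - 2*16) = 1/(253 - 32) = 1/221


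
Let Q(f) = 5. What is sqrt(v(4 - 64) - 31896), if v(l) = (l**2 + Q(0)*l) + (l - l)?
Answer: 2*I*sqrt(7149) ≈ 169.1*I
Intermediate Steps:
v(l) = l**2 + 5*l (v(l) = (l**2 + 5*l) + (l - l) = (l**2 + 5*l) + 0 = l**2 + 5*l)
sqrt(v(4 - 64) - 31896) = sqrt((4 - 64)*(5 + (4 - 64)) - 31896) = sqrt(-60*(5 - 60) - 31896) = sqrt(-60*(-55) - 31896) = sqrt(3300 - 31896) = sqrt(-28596) = 2*I*sqrt(7149)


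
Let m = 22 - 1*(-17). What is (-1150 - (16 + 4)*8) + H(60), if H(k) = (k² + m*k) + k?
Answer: 4690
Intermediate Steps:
m = 39 (m = 22 + 17 = 39)
H(k) = k² + 40*k (H(k) = (k² + 39*k) + k = k² + 40*k)
(-1150 - (16 + 4)*8) + H(60) = (-1150 - (16 + 4)*8) + 60*(40 + 60) = (-1150 - 20*8) + 60*100 = (-1150 - 1*160) + 6000 = (-1150 - 160) + 6000 = -1310 + 6000 = 4690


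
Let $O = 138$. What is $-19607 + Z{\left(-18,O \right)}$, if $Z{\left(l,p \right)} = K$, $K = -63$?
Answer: $-19670$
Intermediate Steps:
$Z{\left(l,p \right)} = -63$
$-19607 + Z{\left(-18,O \right)} = -19607 - 63 = -19670$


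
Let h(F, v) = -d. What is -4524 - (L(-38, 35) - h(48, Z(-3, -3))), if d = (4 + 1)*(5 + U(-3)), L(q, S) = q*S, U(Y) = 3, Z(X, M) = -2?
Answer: -3234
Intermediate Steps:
L(q, S) = S*q
d = 40 (d = (4 + 1)*(5 + 3) = 5*8 = 40)
h(F, v) = -40 (h(F, v) = -1*40 = -40)
-4524 - (L(-38, 35) - h(48, Z(-3, -3))) = -4524 - (35*(-38) - 1*(-40)) = -4524 - (-1330 + 40) = -4524 - 1*(-1290) = -4524 + 1290 = -3234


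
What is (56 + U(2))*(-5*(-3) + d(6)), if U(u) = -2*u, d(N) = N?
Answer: 1092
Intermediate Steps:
(56 + U(2))*(-5*(-3) + d(6)) = (56 - 2*2)*(-5*(-3) + 6) = (56 - 4)*(15 + 6) = 52*21 = 1092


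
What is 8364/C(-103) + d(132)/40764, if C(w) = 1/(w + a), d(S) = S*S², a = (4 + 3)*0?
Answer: -2926296660/3397 ≈ -8.6144e+5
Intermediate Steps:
a = 0 (a = 7*0 = 0)
d(S) = S³
C(w) = 1/w (C(w) = 1/(w + 0) = 1/w)
8364/C(-103) + d(132)/40764 = 8364/(1/(-103)) + 132³/40764 = 8364/(-1/103) + 2299968*(1/40764) = 8364*(-103) + 191664/3397 = -861492 + 191664/3397 = -2926296660/3397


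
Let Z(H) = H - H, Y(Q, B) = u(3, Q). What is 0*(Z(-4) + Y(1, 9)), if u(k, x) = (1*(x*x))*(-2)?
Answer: 0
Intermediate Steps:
u(k, x) = -2*x² (u(k, x) = (1*x²)*(-2) = x²*(-2) = -2*x²)
Y(Q, B) = -2*Q²
Z(H) = 0
0*(Z(-4) + Y(1, 9)) = 0*(0 - 2*1²) = 0*(0 - 2*1) = 0*(0 - 2) = 0*(-2) = 0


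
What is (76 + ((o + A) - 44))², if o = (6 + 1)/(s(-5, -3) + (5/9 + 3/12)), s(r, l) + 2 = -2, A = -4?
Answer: 8809024/13225 ≈ 666.09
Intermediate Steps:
s(r, l) = -4 (s(r, l) = -2 - 2 = -4)
o = -252/115 (o = (6 + 1)/(-4 + (5/9 + 3/12)) = 7/(-4 + (5*(⅑) + 3*(1/12))) = 7/(-4 + (5/9 + ¼)) = 7/(-4 + 29/36) = 7/(-115/36) = 7*(-36/115) = -252/115 ≈ -2.1913)
(76 + ((o + A) - 44))² = (76 + ((-252/115 - 4) - 44))² = (76 + (-712/115 - 44))² = (76 - 5772/115)² = (2968/115)² = 8809024/13225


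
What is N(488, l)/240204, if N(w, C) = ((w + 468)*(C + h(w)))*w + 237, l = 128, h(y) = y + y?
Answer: 171682383/80068 ≈ 2144.2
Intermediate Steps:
h(y) = 2*y
N(w, C) = 237 + w*(468 + w)*(C + 2*w) (N(w, C) = ((w + 468)*(C + 2*w))*w + 237 = ((468 + w)*(C + 2*w))*w + 237 = w*(468 + w)*(C + 2*w) + 237 = 237 + w*(468 + w)*(C + 2*w))
N(488, l)/240204 = (237 + 2*488³ + 936*488² + 128*488² + 468*128*488)/240204 = (237 + 2*116214272 + 936*238144 + 128*238144 + 29233152)*(1/240204) = (237 + 232428544 + 222902784 + 30482432 + 29233152)*(1/240204) = 515047149*(1/240204) = 171682383/80068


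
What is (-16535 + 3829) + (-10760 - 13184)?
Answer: -36650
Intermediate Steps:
(-16535 + 3829) + (-10760 - 13184) = -12706 - 23944 = -36650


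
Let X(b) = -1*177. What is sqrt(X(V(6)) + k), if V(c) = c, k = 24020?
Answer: sqrt(23843) ≈ 154.41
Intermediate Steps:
X(b) = -177
sqrt(X(V(6)) + k) = sqrt(-177 + 24020) = sqrt(23843)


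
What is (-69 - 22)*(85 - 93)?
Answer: 728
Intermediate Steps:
(-69 - 22)*(85 - 93) = -91*(-8) = 728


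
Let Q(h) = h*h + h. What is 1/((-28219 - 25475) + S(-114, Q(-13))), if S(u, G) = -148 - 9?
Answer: -1/53851 ≈ -1.8570e-5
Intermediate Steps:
Q(h) = h + h² (Q(h) = h² + h = h + h²)
S(u, G) = -157
1/((-28219 - 25475) + S(-114, Q(-13))) = 1/((-28219 - 25475) - 157) = 1/(-53694 - 157) = 1/(-53851) = -1/53851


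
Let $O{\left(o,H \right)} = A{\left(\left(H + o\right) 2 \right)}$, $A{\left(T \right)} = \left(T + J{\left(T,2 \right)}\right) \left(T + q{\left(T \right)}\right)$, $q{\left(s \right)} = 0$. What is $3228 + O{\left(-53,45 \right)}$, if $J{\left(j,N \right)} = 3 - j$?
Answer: $3180$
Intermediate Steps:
$A{\left(T \right)} = 3 T$ ($A{\left(T \right)} = \left(T - \left(-3 + T\right)\right) \left(T + 0\right) = 3 T$)
$O{\left(o,H \right)} = 6 H + 6 o$ ($O{\left(o,H \right)} = 3 \left(H + o\right) 2 = 3 \left(2 H + 2 o\right) = 6 H + 6 o$)
$3228 + O{\left(-53,45 \right)} = 3228 + \left(6 \cdot 45 + 6 \left(-53\right)\right) = 3228 + \left(270 - 318\right) = 3228 - 48 = 3180$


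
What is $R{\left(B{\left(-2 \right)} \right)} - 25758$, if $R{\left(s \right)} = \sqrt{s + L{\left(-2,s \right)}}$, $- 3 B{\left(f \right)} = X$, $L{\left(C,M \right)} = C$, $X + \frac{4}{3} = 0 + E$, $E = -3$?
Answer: $-25758 + \frac{i \sqrt{5}}{3} \approx -25758.0 + 0.74536 i$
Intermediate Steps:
$X = - \frac{13}{3}$ ($X = - \frac{4}{3} + \left(0 - 3\right) = - \frac{4}{3} - 3 = - \frac{13}{3} \approx -4.3333$)
$B{\left(f \right)} = \frac{13}{9}$ ($B{\left(f \right)} = \left(- \frac{1}{3}\right) \left(- \frac{13}{3}\right) = \frac{13}{9}$)
$R{\left(s \right)} = \sqrt{-2 + s}$ ($R{\left(s \right)} = \sqrt{s - 2} = \sqrt{-2 + s}$)
$R{\left(B{\left(-2 \right)} \right)} - 25758 = \sqrt{-2 + \frac{13}{9}} - 25758 = \sqrt{- \frac{5}{9}} - 25758 = \frac{i \sqrt{5}}{3} - 25758 = -25758 + \frac{i \sqrt{5}}{3}$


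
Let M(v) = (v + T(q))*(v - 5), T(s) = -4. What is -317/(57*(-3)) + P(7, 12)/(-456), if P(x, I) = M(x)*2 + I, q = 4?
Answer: 308/171 ≈ 1.8012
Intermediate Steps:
M(v) = (-5 + v)*(-4 + v) (M(v) = (v - 4)*(v - 5) = (-4 + v)*(-5 + v) = (-5 + v)*(-4 + v))
P(x, I) = 40 + I - 18*x + 2*x² (P(x, I) = (20 + x² - 9*x)*2 + I = (40 - 18*x + 2*x²) + I = 40 + I - 18*x + 2*x²)
-317/(57*(-3)) + P(7, 12)/(-456) = -317/(57*(-3)) + (40 + 12 - 18*7 + 2*7²)/(-456) = -317/(-171) + (40 + 12 - 126 + 2*49)*(-1/456) = -317*(-1/171) + (40 + 12 - 126 + 98)*(-1/456) = 317/171 + 24*(-1/456) = 317/171 - 1/19 = 308/171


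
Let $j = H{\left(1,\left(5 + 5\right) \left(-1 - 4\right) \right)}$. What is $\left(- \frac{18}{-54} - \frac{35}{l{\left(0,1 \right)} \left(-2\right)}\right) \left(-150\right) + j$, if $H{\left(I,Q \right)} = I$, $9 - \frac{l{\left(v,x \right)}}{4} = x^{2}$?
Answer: $- \frac{4193}{32} \approx -131.03$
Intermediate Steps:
$l{\left(v,x \right)} = 36 - 4 x^{2}$
$j = 1$
$\left(- \frac{18}{-54} - \frac{35}{l{\left(0,1 \right)} \left(-2\right)}\right) \left(-150\right) + j = \left(- \frac{18}{-54} - \frac{35}{\left(36 - 4 \cdot 1^{2}\right) \left(-2\right)}\right) \left(-150\right) + 1 = \left(\left(-18\right) \left(- \frac{1}{54}\right) - \frac{35}{\left(36 - 4\right) \left(-2\right)}\right) \left(-150\right) + 1 = \left(\frac{1}{3} - \frac{35}{\left(36 - 4\right) \left(-2\right)}\right) \left(-150\right) + 1 = \left(\frac{1}{3} - \frac{35}{32 \left(-2\right)}\right) \left(-150\right) + 1 = \left(\frac{1}{3} - \frac{35}{-64}\right) \left(-150\right) + 1 = \left(\frac{1}{3} - - \frac{35}{64}\right) \left(-150\right) + 1 = \left(\frac{1}{3} + \frac{35}{64}\right) \left(-150\right) + 1 = \frac{169}{192} \left(-150\right) + 1 = - \frac{4225}{32} + 1 = - \frac{4193}{32}$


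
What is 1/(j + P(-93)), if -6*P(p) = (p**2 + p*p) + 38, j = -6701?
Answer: -3/28771 ≈ -0.00010427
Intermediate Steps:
P(p) = -19/3 - p**2/3 (P(p) = -((p**2 + p*p) + 38)/6 = -((p**2 + p**2) + 38)/6 = -(2*p**2 + 38)/6 = -(38 + 2*p**2)/6 = -19/3 - p**2/3)
1/(j + P(-93)) = 1/(-6701 + (-19/3 - 1/3*(-93)**2)) = 1/(-6701 + (-19/3 - 1/3*8649)) = 1/(-6701 + (-19/3 - 2883)) = 1/(-6701 - 8668/3) = 1/(-28771/3) = -3/28771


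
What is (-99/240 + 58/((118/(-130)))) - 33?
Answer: -459307/4720 ≈ -97.311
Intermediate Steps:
(-99/240 + 58/((118/(-130)))) - 33 = (-99*1/240 + 58/((118*(-1/130)))) - 33 = (-33/80 + 58/(-59/65)) - 33 = (-33/80 + 58*(-65/59)) - 33 = (-33/80 - 3770/59) - 33 = -303547/4720 - 33 = -459307/4720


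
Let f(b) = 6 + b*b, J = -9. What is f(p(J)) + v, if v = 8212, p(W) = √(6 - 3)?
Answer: 8221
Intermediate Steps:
p(W) = √3
f(b) = 6 + b²
f(p(J)) + v = (6 + (√3)²) + 8212 = (6 + 3) + 8212 = 9 + 8212 = 8221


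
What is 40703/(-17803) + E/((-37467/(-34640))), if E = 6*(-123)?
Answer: -50738512029/74113889 ≈ -684.60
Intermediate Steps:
E = -738
40703/(-17803) + E/((-37467/(-34640))) = 40703/(-17803) - 738/((-37467/(-34640))) = 40703*(-1/17803) - 738/((-37467*(-1/34640))) = -40703/17803 - 738/37467/34640 = -40703/17803 - 738*34640/37467 = -40703/17803 - 2840480/4163 = -50738512029/74113889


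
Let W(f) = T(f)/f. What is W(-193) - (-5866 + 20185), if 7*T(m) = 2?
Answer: -19344971/1351 ≈ -14319.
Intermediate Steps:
T(m) = 2/7 (T(m) = (⅐)*2 = 2/7)
W(f) = 2/(7*f)
W(-193) - (-5866 + 20185) = (2/7)/(-193) - (-5866 + 20185) = (2/7)*(-1/193) - 1*14319 = -2/1351 - 14319 = -19344971/1351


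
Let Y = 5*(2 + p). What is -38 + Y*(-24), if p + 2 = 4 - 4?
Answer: -38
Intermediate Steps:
p = -2 (p = -2 + (4 - 4) = -2 + 0 = -2)
Y = 0 (Y = 5*(2 - 2) = 5*0 = 0)
-38 + Y*(-24) = -38 + 0*(-24) = -38 + 0 = -38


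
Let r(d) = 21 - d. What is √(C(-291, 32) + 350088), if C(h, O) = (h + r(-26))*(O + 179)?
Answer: 2*√74651 ≈ 546.45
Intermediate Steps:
C(h, O) = (47 + h)*(179 + O) (C(h, O) = (h + (21 - 1*(-26)))*(O + 179) = (h + (21 + 26))*(179 + O) = (h + 47)*(179 + O) = (47 + h)*(179 + O))
√(C(-291, 32) + 350088) = √((8413 + 47*32 + 179*(-291) + 32*(-291)) + 350088) = √((8413 + 1504 - 52089 - 9312) + 350088) = √(-51484 + 350088) = √298604 = 2*√74651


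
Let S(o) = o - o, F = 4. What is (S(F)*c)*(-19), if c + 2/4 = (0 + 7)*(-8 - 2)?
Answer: 0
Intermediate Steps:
S(o) = 0
c = -141/2 (c = -½ + (0 + 7)*(-8 - 2) = -½ + 7*(-10) = -½ - 70 = -141/2 ≈ -70.500)
(S(F)*c)*(-19) = (0*(-141/2))*(-19) = 0*(-19) = 0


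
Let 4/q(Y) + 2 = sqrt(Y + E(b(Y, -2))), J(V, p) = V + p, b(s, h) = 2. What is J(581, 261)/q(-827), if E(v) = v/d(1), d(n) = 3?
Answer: -421 + 421*I*sqrt(7437)/6 ≈ -421.0 + 6051.0*I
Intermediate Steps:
E(v) = v/3
q(Y) = 4/(-2 + sqrt(2/3 + Y)) (q(Y) = 4/(-2 + sqrt(Y + (1/3)*2)) = 4/(-2 + sqrt(Y + 2/3)) = 4/(-2 + sqrt(2/3 + Y)))
J(581, 261)/q(-827) = (581 + 261)/((12/(-6 + sqrt(3)*sqrt(2 + 3*(-827))))) = 842/((12/(-6 + sqrt(3)*sqrt(2 - 2481)))) = 842/((12/(-6 + sqrt(3)*sqrt(-2479)))) = 842/((12/(-6 + sqrt(3)*(I*sqrt(2479))))) = 842/((12/(-6 + I*sqrt(7437)))) = 842*(-1/2 + I*sqrt(7437)/12) = -421 + 421*I*sqrt(7437)/6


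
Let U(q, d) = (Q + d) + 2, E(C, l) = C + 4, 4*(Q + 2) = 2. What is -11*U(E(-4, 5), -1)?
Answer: 11/2 ≈ 5.5000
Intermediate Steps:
Q = -3/2 (Q = -2 + (¼)*2 = -2 + ½ = -3/2 ≈ -1.5000)
E(C, l) = 4 + C
U(q, d) = ½ + d (U(q, d) = (-3/2 + d) + 2 = ½ + d)
-11*U(E(-4, 5), -1) = -11*(½ - 1) = -11*(-½) = 11/2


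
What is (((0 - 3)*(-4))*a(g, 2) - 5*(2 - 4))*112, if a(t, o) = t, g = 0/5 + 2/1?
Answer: 3808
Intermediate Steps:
g = 2 (g = 0*(⅕) + 2*1 = 0 + 2 = 2)
(((0 - 3)*(-4))*a(g, 2) - 5*(2 - 4))*112 = (((0 - 3)*(-4))*2 - 5*(2 - 4))*112 = (-3*(-4)*2 - 5*(-2))*112 = (12*2 + 10)*112 = (24 + 10)*112 = 34*112 = 3808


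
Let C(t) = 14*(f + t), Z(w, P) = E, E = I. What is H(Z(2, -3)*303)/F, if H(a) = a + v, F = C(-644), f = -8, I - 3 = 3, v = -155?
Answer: -1663/9128 ≈ -0.18219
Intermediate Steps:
I = 6 (I = 3 + 3 = 6)
E = 6
Z(w, P) = 6
C(t) = -112 + 14*t (C(t) = 14*(-8 + t) = -112 + 14*t)
F = -9128 (F = -112 + 14*(-644) = -112 - 9016 = -9128)
H(a) = -155 + a (H(a) = a - 155 = -155 + a)
H(Z(2, -3)*303)/F = (-155 + 6*303)/(-9128) = (-155 + 1818)*(-1/9128) = 1663*(-1/9128) = -1663/9128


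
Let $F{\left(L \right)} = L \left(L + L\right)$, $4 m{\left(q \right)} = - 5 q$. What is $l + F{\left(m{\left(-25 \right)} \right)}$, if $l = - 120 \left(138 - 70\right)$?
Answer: $- \frac{49655}{8} \approx -6206.9$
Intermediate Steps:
$m{\left(q \right)} = - \frac{5 q}{4}$ ($m{\left(q \right)} = \frac{\left(-5\right) q}{4} = - \frac{5 q}{4}$)
$F{\left(L \right)} = 2 L^{2}$ ($F{\left(L \right)} = L 2 L = 2 L^{2}$)
$l = -8160$ ($l = \left(-120\right) 68 = -8160$)
$l + F{\left(m{\left(-25 \right)} \right)} = -8160 + 2 \left(\left(- \frac{5}{4}\right) \left(-25\right)\right)^{2} = -8160 + 2 \left(\frac{125}{4}\right)^{2} = -8160 + 2 \cdot \frac{15625}{16} = -8160 + \frac{15625}{8} = - \frac{49655}{8}$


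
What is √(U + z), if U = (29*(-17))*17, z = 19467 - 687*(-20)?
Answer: √24826 ≈ 157.56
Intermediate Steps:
z = 33207 (z = 19467 + 13740 = 33207)
U = -8381 (U = -493*17 = -8381)
√(U + z) = √(-8381 + 33207) = √24826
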